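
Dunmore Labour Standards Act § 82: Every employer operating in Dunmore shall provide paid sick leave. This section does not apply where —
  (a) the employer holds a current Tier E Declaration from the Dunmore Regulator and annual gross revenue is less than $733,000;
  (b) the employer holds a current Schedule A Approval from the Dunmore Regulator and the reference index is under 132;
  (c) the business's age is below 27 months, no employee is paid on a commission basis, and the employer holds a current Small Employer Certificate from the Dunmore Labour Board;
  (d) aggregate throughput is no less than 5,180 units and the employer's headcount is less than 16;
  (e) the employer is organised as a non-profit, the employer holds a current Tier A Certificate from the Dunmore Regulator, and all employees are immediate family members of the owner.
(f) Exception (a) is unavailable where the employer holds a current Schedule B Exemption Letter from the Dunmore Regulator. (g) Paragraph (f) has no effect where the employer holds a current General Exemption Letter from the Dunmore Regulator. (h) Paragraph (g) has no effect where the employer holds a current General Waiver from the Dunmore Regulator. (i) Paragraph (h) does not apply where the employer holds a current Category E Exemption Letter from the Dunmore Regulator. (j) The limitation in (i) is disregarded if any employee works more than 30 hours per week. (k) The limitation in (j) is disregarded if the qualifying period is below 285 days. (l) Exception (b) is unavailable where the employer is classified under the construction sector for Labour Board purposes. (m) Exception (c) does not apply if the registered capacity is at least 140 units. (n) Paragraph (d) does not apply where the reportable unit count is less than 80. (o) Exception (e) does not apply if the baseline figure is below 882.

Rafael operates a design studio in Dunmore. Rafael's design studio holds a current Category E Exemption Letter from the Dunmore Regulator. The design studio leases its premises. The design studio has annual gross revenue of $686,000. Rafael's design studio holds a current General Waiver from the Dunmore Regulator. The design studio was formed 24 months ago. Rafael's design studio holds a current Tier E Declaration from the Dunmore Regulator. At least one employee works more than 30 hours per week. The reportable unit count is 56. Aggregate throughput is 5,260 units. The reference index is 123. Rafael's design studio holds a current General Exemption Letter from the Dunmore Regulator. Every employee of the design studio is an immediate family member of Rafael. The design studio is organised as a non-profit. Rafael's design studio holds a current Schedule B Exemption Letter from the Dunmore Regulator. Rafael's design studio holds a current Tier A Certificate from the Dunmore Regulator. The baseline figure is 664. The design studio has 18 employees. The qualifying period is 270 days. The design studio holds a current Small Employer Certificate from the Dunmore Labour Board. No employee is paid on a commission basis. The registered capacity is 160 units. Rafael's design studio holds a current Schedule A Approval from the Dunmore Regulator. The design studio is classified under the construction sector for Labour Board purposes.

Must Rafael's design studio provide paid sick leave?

No — exception (a) applies; Rafael's design studio is not required to provide paid sick leave.

All of (a)'s requirements are met (a current Tier E Declaration is held; annual gross revenue is $686,000, less than the $733,000 limit). Applying paragraphs (f)–(k): (f) would limit (a) — a current Schedule B Exemption Letter is held — but (g) sets (f) aside: (g) is triggered — a current General Exemption Letter is held. (h) applies (a current General Waiver is held), but is itself disapplied by (i): (i) applies — a current Category E Exemption Letter is held. (j) would limit (i) — at least one employee exceeds 30 hours/week — but (k) sets (j) aside: (k) operates against (j): the qualifying period is 270 days, below the 285 days limit. So (a) applies.
Exception (b): a current Schedule A Approval is held; the reference index is 123, under the 132 limit — every condition holds. However, paragraph (l) must be considered: (l) applies — the design studio is classified under the construction sector. Exception (b) does not apply.
Exception (c) is satisfied on its face — the business's age is 24 months, below the 27 months limit; no employee is paid on commission; a current Small Employer Certificate is held. But: (m) operates against (c): the registered capacity is 160 units, meeting the 140 units threshold. Exception (c) does not apply.
Exception (d) fails — the employer's headcount is 18, not less than 16.
Exception (e)'s conditions are all satisfied: the employer is a non-profit; a current Tier A Certificate is held; every employee is an immediate family member. But: (o) is engaged — the baseline figure is 664, below the 882 limit. (e) is therefore removed.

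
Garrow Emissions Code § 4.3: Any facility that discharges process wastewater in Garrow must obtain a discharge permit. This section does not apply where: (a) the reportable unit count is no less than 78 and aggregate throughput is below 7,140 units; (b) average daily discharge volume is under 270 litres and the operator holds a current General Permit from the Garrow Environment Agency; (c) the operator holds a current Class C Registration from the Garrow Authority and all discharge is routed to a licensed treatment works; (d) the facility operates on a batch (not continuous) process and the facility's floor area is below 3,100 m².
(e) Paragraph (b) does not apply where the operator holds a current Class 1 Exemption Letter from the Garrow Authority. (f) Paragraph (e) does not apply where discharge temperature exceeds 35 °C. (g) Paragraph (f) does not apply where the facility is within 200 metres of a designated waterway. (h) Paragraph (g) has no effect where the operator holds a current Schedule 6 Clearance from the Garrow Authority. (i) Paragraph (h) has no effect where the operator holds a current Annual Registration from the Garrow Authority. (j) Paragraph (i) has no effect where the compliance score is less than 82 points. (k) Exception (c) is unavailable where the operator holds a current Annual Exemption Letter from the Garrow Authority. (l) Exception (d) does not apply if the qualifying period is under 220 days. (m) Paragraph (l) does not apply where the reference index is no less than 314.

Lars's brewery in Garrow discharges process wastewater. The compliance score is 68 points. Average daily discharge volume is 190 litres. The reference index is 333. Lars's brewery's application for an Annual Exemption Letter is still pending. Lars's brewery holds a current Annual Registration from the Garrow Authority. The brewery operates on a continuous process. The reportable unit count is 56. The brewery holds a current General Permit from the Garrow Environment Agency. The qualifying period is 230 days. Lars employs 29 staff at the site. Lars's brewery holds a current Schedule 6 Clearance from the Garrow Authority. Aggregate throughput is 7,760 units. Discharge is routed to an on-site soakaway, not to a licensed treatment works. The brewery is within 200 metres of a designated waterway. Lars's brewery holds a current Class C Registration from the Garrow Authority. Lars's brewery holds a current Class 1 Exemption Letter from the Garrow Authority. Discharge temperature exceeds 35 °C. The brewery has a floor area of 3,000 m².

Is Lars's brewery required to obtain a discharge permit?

No — exception (b) applies; Lars's brewery is not required to obtain a discharge permit.

Exception (a) does not apply: the reportable unit count is 56, short of 78.
Exception (b) is satisfied on its face — average daily discharge volume is 190 litres, under the 270 litres limit; a current General Permit is held. Applying paragraphs (e)–(j): (e) would limit (b) — a current Class 1 Exemption Letter is held — but (f) sets (e) aside: (f) operates against (e): discharge temperature exceeds 35 °C. (g) would limit (f) — the brewery is within 200 m of a designated waterway — but (h) sets (g) aside: (h) operates against (g): a current Schedule 6 Clearance is held. (i) is engaged (a current Annual Registration is held), but yields to (j): (j) applies — the compliance score is 68 points, less than the 82 points limit. Exception (b) stands.
Exception (c) requires that all discharge is routed to a licensed treatment works; but discharge is not routed to a licensed treatment works, so (c) is unavailable.
Exception (d) does not apply: the facility operates on a continuous process.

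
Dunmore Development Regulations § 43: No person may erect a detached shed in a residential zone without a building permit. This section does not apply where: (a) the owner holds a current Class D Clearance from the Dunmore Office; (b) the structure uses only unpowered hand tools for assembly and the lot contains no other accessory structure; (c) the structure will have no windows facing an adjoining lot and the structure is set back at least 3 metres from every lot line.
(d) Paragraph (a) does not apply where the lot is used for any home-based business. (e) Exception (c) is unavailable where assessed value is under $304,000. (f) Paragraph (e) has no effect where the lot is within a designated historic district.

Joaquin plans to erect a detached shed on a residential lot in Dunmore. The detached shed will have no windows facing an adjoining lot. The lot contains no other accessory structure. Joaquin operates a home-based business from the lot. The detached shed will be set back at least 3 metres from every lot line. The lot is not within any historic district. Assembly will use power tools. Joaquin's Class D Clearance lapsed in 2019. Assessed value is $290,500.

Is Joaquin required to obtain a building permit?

Exception (a) does not apply: no current Class D Clearance is held.
Exception (b) fails — assembly uses power tools.
All of (c)'s requirements are met (no windows face an adjoining lot; the setback is at least 3 m on every side). However, paragraphs (e)–(f) must be considered: (e) operates against (c): assessed value is $290,500, under the $304,000 limit. (f), which would lift (e), is not engaged — the lot is not in a historic district. Exception (c) does not apply.
Every exception is unavailable, so the rule governs.

Yes — Joaquin must obtain a building permit.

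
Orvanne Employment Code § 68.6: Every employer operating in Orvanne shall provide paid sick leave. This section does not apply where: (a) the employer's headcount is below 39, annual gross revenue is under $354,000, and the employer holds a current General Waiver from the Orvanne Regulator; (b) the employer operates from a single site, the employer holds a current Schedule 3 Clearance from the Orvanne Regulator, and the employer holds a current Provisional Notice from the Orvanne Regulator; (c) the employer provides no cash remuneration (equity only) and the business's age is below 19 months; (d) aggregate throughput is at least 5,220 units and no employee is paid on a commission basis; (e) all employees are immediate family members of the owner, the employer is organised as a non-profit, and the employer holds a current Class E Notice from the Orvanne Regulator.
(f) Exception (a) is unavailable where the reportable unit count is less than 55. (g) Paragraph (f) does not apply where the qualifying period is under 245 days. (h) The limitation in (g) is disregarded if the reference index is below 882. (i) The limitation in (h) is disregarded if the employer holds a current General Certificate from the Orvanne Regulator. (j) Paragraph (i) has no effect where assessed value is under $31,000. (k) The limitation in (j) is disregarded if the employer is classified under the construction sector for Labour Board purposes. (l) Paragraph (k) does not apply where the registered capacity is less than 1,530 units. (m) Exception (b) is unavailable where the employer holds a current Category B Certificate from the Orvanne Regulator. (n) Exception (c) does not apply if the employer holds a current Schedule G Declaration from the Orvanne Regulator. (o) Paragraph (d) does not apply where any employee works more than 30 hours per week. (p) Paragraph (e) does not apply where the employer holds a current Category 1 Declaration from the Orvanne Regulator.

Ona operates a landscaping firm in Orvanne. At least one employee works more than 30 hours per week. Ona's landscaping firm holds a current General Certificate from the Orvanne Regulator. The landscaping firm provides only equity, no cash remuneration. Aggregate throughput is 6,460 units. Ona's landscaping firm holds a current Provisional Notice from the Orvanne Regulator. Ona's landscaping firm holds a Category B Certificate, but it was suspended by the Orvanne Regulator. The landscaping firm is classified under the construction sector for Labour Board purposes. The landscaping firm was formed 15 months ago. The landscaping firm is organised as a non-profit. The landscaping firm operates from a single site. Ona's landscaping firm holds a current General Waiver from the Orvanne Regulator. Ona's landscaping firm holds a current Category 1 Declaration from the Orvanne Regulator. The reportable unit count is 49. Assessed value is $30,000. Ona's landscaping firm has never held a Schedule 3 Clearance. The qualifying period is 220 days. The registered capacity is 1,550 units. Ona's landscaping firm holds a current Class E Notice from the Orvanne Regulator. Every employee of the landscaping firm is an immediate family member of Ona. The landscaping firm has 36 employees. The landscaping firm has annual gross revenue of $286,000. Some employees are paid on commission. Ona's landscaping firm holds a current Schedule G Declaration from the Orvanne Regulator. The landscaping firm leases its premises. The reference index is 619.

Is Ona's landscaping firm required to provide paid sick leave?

No — exception (a) applies; Ona's landscaping firm is not required to provide paid sick leave.

Exception (a) is satisfied on its face — the employer's headcount is 36, below the 39 limit; annual gross revenue is $286,000, under the $354,000 limit; a current General Waiver is held. Considering the limiting provisions: (f) would limit (a) — the reportable unit count is 49, less than the 55 limit — but (g) sets (f) aside: (g) operates against (f): the qualifying period is 220 days, under the 245 days limit. (h) would limit (g) — the reference index is 619, below the 882 limit — but (i) sets (h) aside: (i) operates against (h): a current General Certificate is held. (j) operates (assessed value is $30,000, under the $31,000 limit), but is displaced by (k): (k) operates against (j): the landscaping firm is classified under the construction sector. (l), which would lift (k), is not engaged — the registered capacity is 1,550 units, not less than 1,530 units. (a) remains available.
Exception (b) fails — the Schedule 3 Clearance is not current.
All of (c)'s requirements are met (remuneration is equity-only; the business's age is 15 months, below the 19 months limit). However, paragraph (n) must be considered: (n) operates against (c): a current Schedule G Declaration is held. So (c) is unavailable.
Exception (d) does not apply: some employees are paid on commission.
Exception (e): every employee is an immediate family member; the employer is a non-profit; a current Class E Notice is held — every condition holds. But: (p) operates against (e): a current Category 1 Declaration is held. So (e) is unavailable.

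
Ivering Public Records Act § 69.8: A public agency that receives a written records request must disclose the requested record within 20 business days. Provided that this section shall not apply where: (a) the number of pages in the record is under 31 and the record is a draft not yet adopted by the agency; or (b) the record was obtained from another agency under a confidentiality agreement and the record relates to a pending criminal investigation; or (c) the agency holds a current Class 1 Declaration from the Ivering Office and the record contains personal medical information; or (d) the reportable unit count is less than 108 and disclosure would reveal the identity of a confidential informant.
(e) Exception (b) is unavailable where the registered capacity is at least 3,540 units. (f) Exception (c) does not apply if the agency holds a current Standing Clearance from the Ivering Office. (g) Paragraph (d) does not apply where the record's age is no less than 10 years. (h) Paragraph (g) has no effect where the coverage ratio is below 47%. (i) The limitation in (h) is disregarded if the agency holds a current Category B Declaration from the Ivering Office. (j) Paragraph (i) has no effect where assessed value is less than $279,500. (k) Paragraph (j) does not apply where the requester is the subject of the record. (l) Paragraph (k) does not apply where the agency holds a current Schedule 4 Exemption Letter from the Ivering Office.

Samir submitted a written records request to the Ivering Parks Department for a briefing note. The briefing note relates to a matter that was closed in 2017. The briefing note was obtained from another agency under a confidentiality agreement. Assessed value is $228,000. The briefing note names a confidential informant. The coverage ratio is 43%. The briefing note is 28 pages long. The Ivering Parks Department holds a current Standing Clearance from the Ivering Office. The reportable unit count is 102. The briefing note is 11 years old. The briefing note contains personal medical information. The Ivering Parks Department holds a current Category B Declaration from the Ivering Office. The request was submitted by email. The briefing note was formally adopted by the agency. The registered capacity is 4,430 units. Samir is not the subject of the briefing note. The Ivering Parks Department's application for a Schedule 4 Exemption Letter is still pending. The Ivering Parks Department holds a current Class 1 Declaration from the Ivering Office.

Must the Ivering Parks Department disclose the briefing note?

No — exception (d) applies; the Ivering Parks Department is not required to disclose the briefing note.

Exception (a) requires that the record is a draft not yet adopted by the agency; but the briefing note has been formally adopted, so (a) is unavailable.
Exception (b) requires that the record relates to a pending criminal investigation; but the briefing note relates to a closed matter, so (b) is unavailable.
Exception (c) is satisfied on its face — a current Class 1 Declaration is held; the briefing note contains personal medical information. But applying paragraph (f): (f) operates against (c): a current Standing Clearance is held. So (c) is unavailable.
Exception (d): the reportable unit count is 102, less than the 108 limit; the briefing note names a confidential informant — every condition holds. Applying paragraphs (g)–(l): (g) is triggered (the record's age is 11 years, meeting the 10 years threshold), but is itself disapplied by (h): (h) operates against (g): the coverage ratio is 43%, below the 47% limit. (i) would limit (h) — a current Category B Declaration is held — but (j) sets (i) aside: (j) applies — assessed value is $228,000, less than the $279,500 limit. (k), which would lift (j), is not triggered — Samir is not the subject of the briefing note. (d) remains available.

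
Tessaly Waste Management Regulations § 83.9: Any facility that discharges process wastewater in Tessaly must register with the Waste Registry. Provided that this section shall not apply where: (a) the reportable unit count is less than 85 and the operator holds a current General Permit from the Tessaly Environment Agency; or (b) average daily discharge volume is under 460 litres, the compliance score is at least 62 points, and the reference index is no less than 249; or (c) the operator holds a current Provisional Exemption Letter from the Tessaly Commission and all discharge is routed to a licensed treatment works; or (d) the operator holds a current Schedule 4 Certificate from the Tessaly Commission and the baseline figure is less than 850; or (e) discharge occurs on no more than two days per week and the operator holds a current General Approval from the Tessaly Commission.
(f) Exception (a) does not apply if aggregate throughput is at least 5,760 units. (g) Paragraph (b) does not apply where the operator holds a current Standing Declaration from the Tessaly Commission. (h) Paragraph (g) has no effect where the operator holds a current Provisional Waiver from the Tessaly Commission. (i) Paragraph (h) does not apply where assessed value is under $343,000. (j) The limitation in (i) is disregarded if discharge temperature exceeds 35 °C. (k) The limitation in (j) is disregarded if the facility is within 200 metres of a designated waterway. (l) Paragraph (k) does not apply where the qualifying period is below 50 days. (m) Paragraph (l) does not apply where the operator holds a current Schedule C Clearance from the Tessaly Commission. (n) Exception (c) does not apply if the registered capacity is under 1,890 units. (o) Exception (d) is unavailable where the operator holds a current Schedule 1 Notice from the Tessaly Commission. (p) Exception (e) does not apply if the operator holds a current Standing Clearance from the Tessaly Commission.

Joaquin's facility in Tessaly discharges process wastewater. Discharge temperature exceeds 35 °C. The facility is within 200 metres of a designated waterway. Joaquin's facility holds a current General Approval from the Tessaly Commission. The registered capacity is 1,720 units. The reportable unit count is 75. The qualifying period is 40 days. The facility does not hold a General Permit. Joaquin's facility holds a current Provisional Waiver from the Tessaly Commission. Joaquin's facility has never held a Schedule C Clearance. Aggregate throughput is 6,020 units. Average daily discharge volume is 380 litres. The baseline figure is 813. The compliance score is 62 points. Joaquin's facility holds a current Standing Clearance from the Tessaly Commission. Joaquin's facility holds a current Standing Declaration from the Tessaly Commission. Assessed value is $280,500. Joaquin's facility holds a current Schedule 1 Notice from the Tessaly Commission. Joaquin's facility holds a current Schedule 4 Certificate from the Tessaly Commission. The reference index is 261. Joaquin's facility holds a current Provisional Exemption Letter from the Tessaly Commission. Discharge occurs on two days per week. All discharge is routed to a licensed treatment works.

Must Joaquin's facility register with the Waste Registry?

No — exception (b) applies; Joaquin's facility is not required to register with the Waste Registry.

Exception (a) fails — no General Permit is held.
Exception (b)'s conditions are all satisfied: average daily discharge volume is 380 litres, under the 460 litres limit; the compliance score is 62 points, meeting the 62 points threshold; the reference index is 261, meeting the 249 threshold. Considering the limiting provisions: (g) would limit (b) — a current Standing Declaration is held — but (h) sets (g) aside: (h) operates against (g): a current Provisional Waiver is held. (i) applies (assessed value is $280,500, under the $343,000 limit), but is set aside by (j): (j) operates against (i): discharge temperature exceeds 35 °C. (k) would limit (j) — the facility is within 200 m of a designated waterway — but (l) sets (k) aside: (l) operates — the qualifying period is 40 days, below the 50 days limit. (m) is not engaged (no current Schedule C Clearance is held), so (l) stands. So (b) applies.
Exception (c): a current Provisional Exemption Letter is held; discharge is routed to a licensed treatment works — every condition holds. Turning to paragraph (n): (n) is engaged — the registered capacity is 1,720 units, under the 1,890 units limit. So (c) is unavailable.
Exception (d)'s conditions are all satisfied: a current Schedule 4 Certificate is held; the baseline figure is 813, less than the 850 limit. Turning to paragraph (o): (o) operates against (d): a current Schedule 1 Notice is held. Exception (d) does not apply.
All of (e)'s requirements are met (discharge occurs on no more than two days per week; a current General Approval is held). However, paragraph (p) must be considered: (p) operates against (e): a current Standing Clearance is held. So (e) is unavailable.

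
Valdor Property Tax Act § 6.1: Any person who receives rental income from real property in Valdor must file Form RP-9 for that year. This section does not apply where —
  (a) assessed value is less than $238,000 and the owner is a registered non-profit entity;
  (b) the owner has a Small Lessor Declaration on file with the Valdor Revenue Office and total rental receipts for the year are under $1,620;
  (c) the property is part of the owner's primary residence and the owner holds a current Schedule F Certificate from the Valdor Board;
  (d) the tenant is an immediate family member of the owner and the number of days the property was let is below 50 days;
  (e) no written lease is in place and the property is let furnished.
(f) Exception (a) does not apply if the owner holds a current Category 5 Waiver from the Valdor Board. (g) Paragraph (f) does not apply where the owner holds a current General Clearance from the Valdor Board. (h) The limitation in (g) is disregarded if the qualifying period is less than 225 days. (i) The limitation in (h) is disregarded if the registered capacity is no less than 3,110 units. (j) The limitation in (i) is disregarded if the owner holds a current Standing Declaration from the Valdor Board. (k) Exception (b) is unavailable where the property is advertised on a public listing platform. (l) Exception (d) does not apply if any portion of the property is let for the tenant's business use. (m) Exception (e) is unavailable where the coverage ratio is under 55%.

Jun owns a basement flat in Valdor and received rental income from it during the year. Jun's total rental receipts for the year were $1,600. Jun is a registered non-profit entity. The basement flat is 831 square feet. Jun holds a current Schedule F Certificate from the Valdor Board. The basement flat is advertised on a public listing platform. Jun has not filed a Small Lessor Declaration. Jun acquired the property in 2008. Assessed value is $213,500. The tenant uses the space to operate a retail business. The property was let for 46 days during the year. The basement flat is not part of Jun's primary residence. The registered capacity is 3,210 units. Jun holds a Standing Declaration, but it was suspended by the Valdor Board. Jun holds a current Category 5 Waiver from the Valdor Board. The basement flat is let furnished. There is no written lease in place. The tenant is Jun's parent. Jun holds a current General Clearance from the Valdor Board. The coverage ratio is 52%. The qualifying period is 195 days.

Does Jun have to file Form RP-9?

All of (a)'s requirements are met (assessed value is $213,500, less than the $238,000 limit; Jun is a registered non-profit). Applying paragraphs (f)–(j): (f) would limit (a) — a current Category 5 Waiver is held — but (g) sets (f) aside: (g) operates — a current General Clearance is held. (h) is engaged (the qualifying period is 195 days, less than the 225 days limit), but is displaced by (i): (i) is triggered — the registered capacity is 3,210 units, meeting the 3,110 units threshold. (j), which would lift (i), does not operate here — no current Standing Declaration is held. Exception (a) stands.
Exception (b) requires that the owner has a Small Lessor Declaration on file with the Valdor Revenue Office; but no Small Lessor Declaration is on file, so (b) is unavailable.
Exception (c) fails — the basement flat is not part of the primary residence.
Exception (d) is satisfied on its face — the tenant is an immediate family member; the number of days the property was let is 46 days, below the 50 days limit. Turning to paragraph (l): (l) applies — the space is let for business use. (d) is therefore removed.
All of (e)'s requirements are met (there is no written lease; the property is let furnished). But applying paragraph (m): (m) operates against (e): the coverage ratio is 52%, under the 55% limit. So (e) is unavailable.

No — exception (a) applies; Jun is not required to file Form RP-9.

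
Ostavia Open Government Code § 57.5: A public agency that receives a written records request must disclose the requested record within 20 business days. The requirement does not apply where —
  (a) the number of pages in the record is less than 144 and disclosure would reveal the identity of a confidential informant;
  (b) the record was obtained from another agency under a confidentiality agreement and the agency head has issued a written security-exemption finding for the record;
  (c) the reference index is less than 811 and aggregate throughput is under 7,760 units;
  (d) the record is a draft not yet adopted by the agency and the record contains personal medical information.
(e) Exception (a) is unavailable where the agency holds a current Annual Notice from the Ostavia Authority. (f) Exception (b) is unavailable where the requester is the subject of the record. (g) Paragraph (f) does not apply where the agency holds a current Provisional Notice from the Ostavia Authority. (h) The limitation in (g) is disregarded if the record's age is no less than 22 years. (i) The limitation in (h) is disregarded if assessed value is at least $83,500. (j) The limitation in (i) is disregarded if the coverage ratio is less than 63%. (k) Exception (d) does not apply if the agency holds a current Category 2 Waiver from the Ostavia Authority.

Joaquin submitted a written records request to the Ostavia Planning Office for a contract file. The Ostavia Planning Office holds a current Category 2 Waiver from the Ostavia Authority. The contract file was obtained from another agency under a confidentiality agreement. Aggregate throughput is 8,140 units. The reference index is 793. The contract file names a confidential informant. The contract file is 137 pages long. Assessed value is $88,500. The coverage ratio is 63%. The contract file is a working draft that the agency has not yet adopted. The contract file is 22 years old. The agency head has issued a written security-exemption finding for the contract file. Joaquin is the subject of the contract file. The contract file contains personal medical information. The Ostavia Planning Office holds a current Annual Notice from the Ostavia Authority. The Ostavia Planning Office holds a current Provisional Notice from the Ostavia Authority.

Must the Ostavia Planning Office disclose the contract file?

Exception (a) is satisfied on its face — the number of pages in the record is 137, less than the 144 limit; the contract file names a confidential informant. But: (e) operates against (a): a current Annual Notice is held. Exception (a) does not apply.
All of (b)'s requirements are met (the contract file was obtained under a confidentiality agreement; a written security-exemption finding has been issued). Under paragraphs (f)–(j): (f) is triggered (Joaquin is the subject of the contract file), but yields to (g): (g) is triggered — a current Provisional Notice is held. (h) would limit (g) — the record's age is 22 years, meeting the 22 years threshold — but (i) sets (h) aside: (i) operates against (h): assessed value is $88,500, meeting the $83,500 threshold. (j) is not engaged (the coverage ratio is 63%, not less than 63%), so (i) stands. (b) remains available.
Exception (c) does not apply: aggregate throughput is 8,140 units, not under 7,760 units.
All of (d)'s requirements are met (the contract file is an unadopted draft; the contract file contains personal medical information). However, paragraph (k) must be considered: (k) operates — a current Category 2 Waiver is held. Exception (d) does not apply.

No — exception (b) applies; the Ostavia Planning Office is not required to disclose the contract file.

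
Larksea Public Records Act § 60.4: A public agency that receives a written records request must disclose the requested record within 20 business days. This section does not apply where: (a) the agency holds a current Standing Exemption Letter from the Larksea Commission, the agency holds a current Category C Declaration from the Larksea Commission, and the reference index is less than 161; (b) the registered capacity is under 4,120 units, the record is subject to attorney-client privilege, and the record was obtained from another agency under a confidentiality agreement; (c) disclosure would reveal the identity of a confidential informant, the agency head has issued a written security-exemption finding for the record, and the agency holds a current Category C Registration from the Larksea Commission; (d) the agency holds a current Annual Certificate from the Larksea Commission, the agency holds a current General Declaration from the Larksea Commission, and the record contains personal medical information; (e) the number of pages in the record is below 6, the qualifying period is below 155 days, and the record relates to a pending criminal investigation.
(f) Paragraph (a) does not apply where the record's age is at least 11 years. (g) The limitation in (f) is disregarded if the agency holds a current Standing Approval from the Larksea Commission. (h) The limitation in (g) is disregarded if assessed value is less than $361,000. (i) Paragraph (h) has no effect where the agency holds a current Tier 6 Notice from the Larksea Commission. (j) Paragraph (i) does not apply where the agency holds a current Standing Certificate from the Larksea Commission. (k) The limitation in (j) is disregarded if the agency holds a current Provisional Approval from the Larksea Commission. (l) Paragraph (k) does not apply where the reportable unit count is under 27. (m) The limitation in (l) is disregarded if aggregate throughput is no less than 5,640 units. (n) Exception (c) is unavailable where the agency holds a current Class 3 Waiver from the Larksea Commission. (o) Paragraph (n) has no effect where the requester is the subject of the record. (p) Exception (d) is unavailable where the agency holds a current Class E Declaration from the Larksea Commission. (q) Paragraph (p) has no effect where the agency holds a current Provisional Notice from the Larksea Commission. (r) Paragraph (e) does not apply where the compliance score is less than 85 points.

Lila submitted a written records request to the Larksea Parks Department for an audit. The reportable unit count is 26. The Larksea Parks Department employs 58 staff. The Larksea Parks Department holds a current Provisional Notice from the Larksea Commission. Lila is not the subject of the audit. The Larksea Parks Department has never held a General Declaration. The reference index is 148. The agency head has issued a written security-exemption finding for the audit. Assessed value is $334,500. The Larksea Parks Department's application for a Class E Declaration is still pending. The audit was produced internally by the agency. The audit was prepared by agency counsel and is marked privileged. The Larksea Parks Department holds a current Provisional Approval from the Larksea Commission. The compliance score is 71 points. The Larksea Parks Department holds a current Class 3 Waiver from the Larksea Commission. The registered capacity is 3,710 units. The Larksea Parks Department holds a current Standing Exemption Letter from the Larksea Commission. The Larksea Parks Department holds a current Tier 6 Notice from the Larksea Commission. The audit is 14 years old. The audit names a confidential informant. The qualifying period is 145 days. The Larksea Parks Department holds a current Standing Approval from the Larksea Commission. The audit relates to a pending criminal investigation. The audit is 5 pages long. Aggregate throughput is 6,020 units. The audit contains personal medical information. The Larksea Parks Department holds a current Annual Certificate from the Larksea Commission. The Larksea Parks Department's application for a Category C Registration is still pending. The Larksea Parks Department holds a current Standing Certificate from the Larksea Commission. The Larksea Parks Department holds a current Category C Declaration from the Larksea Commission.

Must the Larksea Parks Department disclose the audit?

No — exception (a) applies; the Larksea Parks Department is not required to disclose the audit.

Exception (a)'s conditions are all satisfied: a current Standing Exemption Letter is held; a current Category C Declaration is held; the reference index is 148, less than the 161 limit. Considering the limiting provisions: (f) operates (the record's age is 14 years, meeting the 11 years threshold), but is itself disapplied by (g): (g) operates against (f): a current Standing Approval is held. (h) operates (assessed value is $334,500, less than the $361,000 limit), but yields to (i): (i) operates against (h): a current Tier 6 Notice is held. (j) would limit (i) — a current Standing Certificate is held — but (k) sets (j) aside: (k) operates against (j): a current Provisional Approval is held. (l) would limit (k) — the reportable unit count is 26, under the 27 limit — but (m) sets (l) aside: (m) is triggered — aggregate throughput is 6,020 units, meeting the 5,640 units threshold. Exception (a) stands.
Exception (b) requires that the record was obtained from another agency under a confidentiality agreement; but the audit was produced internally, so (b) is unavailable.
Exception (c) requires that the agency holds a current Category C Registration from the Larksea Commission; but there is no Category C Registration in force, so (c) is unavailable.
Exception (d) fails — no current General Declaration is held.
Exception (e)'s conditions are all satisfied: the number of pages in the record is 5, below the 6 limit; the qualifying period is 145 days, below the 155 days limit; the audit relates to a pending investigation. However, paragraph (r) must be considered: (r) is engaged — the compliance score is 71 points, less than the 85 points limit. So (e) is unavailable.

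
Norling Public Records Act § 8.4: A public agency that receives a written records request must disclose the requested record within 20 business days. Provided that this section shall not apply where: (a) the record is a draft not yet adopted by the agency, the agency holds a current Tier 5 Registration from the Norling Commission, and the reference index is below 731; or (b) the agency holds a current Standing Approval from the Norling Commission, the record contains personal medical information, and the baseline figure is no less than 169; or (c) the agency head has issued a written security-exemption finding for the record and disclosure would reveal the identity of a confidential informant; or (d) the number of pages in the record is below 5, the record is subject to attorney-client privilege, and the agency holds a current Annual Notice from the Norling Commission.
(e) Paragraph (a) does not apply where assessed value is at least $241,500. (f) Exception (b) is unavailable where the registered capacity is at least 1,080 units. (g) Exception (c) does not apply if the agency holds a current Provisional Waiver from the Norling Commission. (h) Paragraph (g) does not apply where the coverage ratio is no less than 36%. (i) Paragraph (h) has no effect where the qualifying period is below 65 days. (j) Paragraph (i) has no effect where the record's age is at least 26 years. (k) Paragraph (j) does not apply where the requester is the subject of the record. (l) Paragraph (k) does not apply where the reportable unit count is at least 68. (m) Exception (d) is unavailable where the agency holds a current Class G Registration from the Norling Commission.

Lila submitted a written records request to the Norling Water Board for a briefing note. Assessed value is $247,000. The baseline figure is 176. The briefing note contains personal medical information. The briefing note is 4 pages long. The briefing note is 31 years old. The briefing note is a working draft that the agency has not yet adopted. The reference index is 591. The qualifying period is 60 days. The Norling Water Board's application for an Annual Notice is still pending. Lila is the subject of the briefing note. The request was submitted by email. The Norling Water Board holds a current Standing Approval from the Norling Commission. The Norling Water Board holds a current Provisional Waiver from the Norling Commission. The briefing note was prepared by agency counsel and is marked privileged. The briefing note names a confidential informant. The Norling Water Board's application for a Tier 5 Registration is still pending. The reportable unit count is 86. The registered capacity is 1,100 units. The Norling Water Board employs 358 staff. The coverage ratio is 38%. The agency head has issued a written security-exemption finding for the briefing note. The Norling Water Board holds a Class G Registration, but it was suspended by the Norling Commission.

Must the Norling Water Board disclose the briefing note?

Exception (a) does not apply: no current Tier 5 Registration is held.
Exception (b): a current Standing Approval is held; the briefing note contains personal medical information; the baseline figure is 176, meeting the 169 threshold — every condition holds. Turning to paragraph (f): (f) applies — the registered capacity is 1,100 units, meeting the 1,080 units threshold. Exception (b) does not apply.
Exception (c)'s conditions are all satisfied: a written security-exemption finding has been issued; the briefing note names a confidential informant. Under paragraphs (g)–(l): (g) applies (a current Provisional Waiver is held), but is overridden by (h): (h) operates against (g): the coverage ratio is 38%, meeting the 36% threshold. (i) would limit (h) — the qualifying period is 60 days, below the 65 days limit — but (j) sets (i) aside: (j) operates against (i): the record's age is 31 years, meeting the 26 years threshold. (k) would limit (j) — Lila is the subject of the briefing note — but (l) sets (k) aside: (l) operates against (k): the reportable unit count is 86, meeting the 68 threshold. So (c) applies.
Exception (d) requires that the agency holds a current Annual Notice from the Norling Commission; but there is no Annual Notice in force, so (d) is unavailable.

No — exception (c) applies; the Norling Water Board is not required to disclose the briefing note.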